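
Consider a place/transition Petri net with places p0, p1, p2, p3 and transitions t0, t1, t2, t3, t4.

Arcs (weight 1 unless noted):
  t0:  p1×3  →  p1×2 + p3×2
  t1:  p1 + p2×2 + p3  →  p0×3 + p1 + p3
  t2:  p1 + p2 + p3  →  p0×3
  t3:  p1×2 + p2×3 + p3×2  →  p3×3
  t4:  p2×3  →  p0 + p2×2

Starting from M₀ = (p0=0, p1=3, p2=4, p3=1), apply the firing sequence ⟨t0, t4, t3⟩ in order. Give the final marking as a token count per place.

(p0=1, p1=0, p2=0, p3=4)

step 1: fire t0:  (p0=0, p1=3, p2=4, p3=1) → (p0=0, p1=2, p2=4, p3=3)
step 2: fire t4:  (p0=0, p1=2, p2=4, p3=3) → (p0=1, p1=2, p2=3, p3=3)
step 3: fire t3:  (p0=1, p1=2, p2=3, p3=3) → (p0=1, p1=0, p2=0, p3=4)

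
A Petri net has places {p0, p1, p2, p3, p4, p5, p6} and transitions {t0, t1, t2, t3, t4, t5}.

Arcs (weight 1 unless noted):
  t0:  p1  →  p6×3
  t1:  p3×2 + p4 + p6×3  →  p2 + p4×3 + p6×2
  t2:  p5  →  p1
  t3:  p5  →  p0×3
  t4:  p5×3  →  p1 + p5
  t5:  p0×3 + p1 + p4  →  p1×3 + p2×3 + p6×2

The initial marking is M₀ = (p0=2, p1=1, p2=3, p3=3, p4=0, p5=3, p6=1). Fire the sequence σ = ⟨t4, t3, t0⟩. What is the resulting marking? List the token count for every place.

(p0=5, p1=1, p2=3, p3=3, p4=0, p5=0, p6=4)

step 1: fire t4:  (p0=2, p1=1, p2=3, p3=3, p4=0, p5=3, p6=1) → (p0=2, p1=2, p2=3, p3=3, p4=0, p5=1, p6=1)
step 2: fire t3:  (p0=2, p1=2, p2=3, p3=3, p4=0, p5=1, p6=1) → (p0=5, p1=2, p2=3, p3=3, p4=0, p5=0, p6=1)
step 3: fire t0:  (p0=5, p1=2, p2=3, p3=3, p4=0, p5=0, p6=1) → (p0=5, p1=1, p2=3, p3=3, p4=0, p5=0, p6=4)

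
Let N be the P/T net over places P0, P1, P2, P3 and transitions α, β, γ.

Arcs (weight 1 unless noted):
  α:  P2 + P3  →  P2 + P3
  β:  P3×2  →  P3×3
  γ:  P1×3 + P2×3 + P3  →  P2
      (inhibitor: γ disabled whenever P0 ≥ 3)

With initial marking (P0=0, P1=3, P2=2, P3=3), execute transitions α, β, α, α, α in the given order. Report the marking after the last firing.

(P0=0, P1=3, P2=2, P3=4)

step 1: fire α:  (P0=0, P1=3, P2=2, P3=3) → (P0=0, P1=3, P2=2, P3=3)
step 2: fire β:  (P0=0, P1=3, P2=2, P3=3) → (P0=0, P1=3, P2=2, P3=4)
step 3: fire α:  (P0=0, P1=3, P2=2, P3=4) → (P0=0, P1=3, P2=2, P3=4)
step 4: fire α:  (P0=0, P1=3, P2=2, P3=4) → (P0=0, P1=3, P2=2, P3=4)
step 5: fire α:  (P0=0, P1=3, P2=2, P3=4) → (P0=0, P1=3, P2=2, P3=4)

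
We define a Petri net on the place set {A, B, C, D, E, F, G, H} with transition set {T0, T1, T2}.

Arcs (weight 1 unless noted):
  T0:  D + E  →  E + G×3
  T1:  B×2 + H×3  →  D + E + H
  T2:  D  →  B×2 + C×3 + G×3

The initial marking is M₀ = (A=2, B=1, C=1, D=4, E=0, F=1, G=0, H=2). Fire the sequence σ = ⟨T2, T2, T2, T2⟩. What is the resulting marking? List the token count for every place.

(A=2, B=9, C=13, D=0, E=0, F=1, G=12, H=2)

step 1: fire T2:  (A=2, B=1, C=1, D=4, E=0, F=1, G=0, H=2) → (A=2, B=3, C=4, D=3, E=0, F=1, G=3, H=2)
step 2: fire T2:  (A=2, B=3, C=4, D=3, E=0, F=1, G=3, H=2) → (A=2, B=5, C=7, D=2, E=0, F=1, G=6, H=2)
step 3: fire T2:  (A=2, B=5, C=7, D=2, E=0, F=1, G=6, H=2) → (A=2, B=7, C=10, D=1, E=0, F=1, G=9, H=2)
step 4: fire T2:  (A=2, B=7, C=10, D=1, E=0, F=1, G=9, H=2) → (A=2, B=9, C=13, D=0, E=0, F=1, G=12, H=2)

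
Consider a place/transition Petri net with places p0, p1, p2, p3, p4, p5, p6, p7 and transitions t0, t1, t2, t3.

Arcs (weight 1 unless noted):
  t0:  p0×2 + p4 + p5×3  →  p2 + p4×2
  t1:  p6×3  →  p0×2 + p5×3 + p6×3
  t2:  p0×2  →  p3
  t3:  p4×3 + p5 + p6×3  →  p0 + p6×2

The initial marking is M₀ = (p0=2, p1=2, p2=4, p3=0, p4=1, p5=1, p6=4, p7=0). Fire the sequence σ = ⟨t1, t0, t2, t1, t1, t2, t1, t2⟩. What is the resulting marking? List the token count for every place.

(p0=2, p1=2, p2=5, p3=3, p4=2, p5=10, p6=4, p7=0)

step 1: fire t1:  (p0=2, p1=2, p2=4, p3=0, p4=1, p5=1, p6=4, p7=0) → (p0=4, p1=2, p2=4, p3=0, p4=1, p5=4, p6=4, p7=0)
step 2: fire t0:  (p0=4, p1=2, p2=4, p3=0, p4=1, p5=4, p6=4, p7=0) → (p0=2, p1=2, p2=5, p3=0, p4=2, p5=1, p6=4, p7=0)
step 3: fire t2:  (p0=2, p1=2, p2=5, p3=0, p4=2, p5=1, p6=4, p7=0) → (p0=0, p1=2, p2=5, p3=1, p4=2, p5=1, p6=4, p7=0)
step 4: fire t1:  (p0=0, p1=2, p2=5, p3=1, p4=2, p5=1, p6=4, p7=0) → (p0=2, p1=2, p2=5, p3=1, p4=2, p5=4, p6=4, p7=0)
step 5: fire t1:  (p0=2, p1=2, p2=5, p3=1, p4=2, p5=4, p6=4, p7=0) → (p0=4, p1=2, p2=5, p3=1, p4=2, p5=7, p6=4, p7=0)
step 6: fire t2:  (p0=4, p1=2, p2=5, p3=1, p4=2, p5=7, p6=4, p7=0) → (p0=2, p1=2, p2=5, p3=2, p4=2, p5=7, p6=4, p7=0)
step 7: fire t1:  (p0=2, p1=2, p2=5, p3=2, p4=2, p5=7, p6=4, p7=0) → (p0=4, p1=2, p2=5, p3=2, p4=2, p5=10, p6=4, p7=0)
step 8: fire t2:  (p0=4, p1=2, p2=5, p3=2, p4=2, p5=10, p6=4, p7=0) → (p0=2, p1=2, p2=5, p3=3, p4=2, p5=10, p6=4, p7=0)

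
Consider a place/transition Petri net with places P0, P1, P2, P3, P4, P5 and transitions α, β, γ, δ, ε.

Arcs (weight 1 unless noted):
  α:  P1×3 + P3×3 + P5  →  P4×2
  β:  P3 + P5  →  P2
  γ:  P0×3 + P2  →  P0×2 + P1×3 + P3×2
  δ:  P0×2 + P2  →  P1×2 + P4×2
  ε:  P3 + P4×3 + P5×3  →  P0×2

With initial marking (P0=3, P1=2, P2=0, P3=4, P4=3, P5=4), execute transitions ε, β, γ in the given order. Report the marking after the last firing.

(P0=4, P1=5, P2=0, P3=4, P4=0, P5=0)

step 1: fire ε:  (P0=3, P1=2, P2=0, P3=4, P4=3, P5=4) → (P0=5, P1=2, P2=0, P3=3, P4=0, P5=1)
step 2: fire β:  (P0=5, P1=2, P2=0, P3=3, P4=0, P5=1) → (P0=5, P1=2, P2=1, P3=2, P4=0, P5=0)
step 3: fire γ:  (P0=5, P1=2, P2=1, P3=2, P4=0, P5=0) → (P0=4, P1=5, P2=0, P3=4, P4=0, P5=0)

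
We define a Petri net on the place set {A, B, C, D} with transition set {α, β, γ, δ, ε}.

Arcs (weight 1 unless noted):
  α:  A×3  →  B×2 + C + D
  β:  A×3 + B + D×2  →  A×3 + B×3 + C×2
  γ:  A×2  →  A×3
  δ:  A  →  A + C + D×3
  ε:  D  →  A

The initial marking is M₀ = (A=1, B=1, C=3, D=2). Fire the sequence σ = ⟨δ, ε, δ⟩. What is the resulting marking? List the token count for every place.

step 1: fire δ:  (A=1, B=1, C=3, D=2) → (A=1, B=1, C=4, D=5)
step 2: fire ε:  (A=1, B=1, C=4, D=5) → (A=2, B=1, C=4, D=4)
step 3: fire δ:  (A=2, B=1, C=4, D=4) → (A=2, B=1, C=5, D=7)

(A=2, B=1, C=5, D=7)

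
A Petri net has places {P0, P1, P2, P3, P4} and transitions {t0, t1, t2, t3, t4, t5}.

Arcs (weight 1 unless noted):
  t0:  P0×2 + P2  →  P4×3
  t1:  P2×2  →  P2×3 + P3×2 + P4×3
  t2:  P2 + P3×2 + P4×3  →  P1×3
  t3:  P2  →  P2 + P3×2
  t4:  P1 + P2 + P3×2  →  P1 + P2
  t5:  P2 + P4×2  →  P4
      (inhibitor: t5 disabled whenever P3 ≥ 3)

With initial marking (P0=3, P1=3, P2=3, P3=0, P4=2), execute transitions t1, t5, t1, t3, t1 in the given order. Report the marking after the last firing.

(P0=3, P1=3, P2=5, P3=8, P4=10)

step 1: fire t1:  (P0=3, P1=3, P2=3, P3=0, P4=2) → (P0=3, P1=3, P2=4, P3=2, P4=5)
step 2: fire t5:  (P0=3, P1=3, P2=4, P3=2, P4=5) → (P0=3, P1=3, P2=3, P3=2, P4=4)
step 3: fire t1:  (P0=3, P1=3, P2=3, P3=2, P4=4) → (P0=3, P1=3, P2=4, P3=4, P4=7)
step 4: fire t3:  (P0=3, P1=3, P2=4, P3=4, P4=7) → (P0=3, P1=3, P2=4, P3=6, P4=7)
step 5: fire t1:  (P0=3, P1=3, P2=4, P3=6, P4=7) → (P0=3, P1=3, P2=5, P3=8, P4=10)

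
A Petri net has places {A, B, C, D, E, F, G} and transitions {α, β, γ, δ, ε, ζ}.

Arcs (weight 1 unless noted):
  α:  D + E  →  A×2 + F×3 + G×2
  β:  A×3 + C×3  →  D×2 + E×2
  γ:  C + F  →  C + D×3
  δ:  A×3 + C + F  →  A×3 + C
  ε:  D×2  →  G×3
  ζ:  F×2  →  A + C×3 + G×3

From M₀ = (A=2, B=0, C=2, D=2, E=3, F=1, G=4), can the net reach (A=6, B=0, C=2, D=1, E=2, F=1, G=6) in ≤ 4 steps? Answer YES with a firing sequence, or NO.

depth 0: 1 marking
depth 1: 4 markings reached so far
depth 2: 9 markings reached so far
depth 3: 21 markings reached so far
depth 4: 45 markings reached so far
target is not among the 45 markings reachable within 4 steps

NO — not reachable within 4 firings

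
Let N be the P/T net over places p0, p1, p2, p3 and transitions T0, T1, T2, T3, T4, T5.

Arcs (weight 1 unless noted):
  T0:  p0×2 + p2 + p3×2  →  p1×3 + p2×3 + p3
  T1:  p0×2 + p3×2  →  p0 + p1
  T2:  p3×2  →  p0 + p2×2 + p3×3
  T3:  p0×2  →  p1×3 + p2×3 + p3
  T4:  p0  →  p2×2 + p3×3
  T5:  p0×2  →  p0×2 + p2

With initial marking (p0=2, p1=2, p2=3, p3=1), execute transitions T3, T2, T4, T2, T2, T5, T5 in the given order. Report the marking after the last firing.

step 1: fire T3:  (p0=2, p1=2, p2=3, p3=1) → (p0=0, p1=5, p2=6, p3=2)
step 2: fire T2:  (p0=0, p1=5, p2=6, p3=2) → (p0=1, p1=5, p2=8, p3=3)
step 3: fire T4:  (p0=1, p1=5, p2=8, p3=3) → (p0=0, p1=5, p2=10, p3=6)
step 4: fire T2:  (p0=0, p1=5, p2=10, p3=6) → (p0=1, p1=5, p2=12, p3=7)
step 5: fire T2:  (p0=1, p1=5, p2=12, p3=7) → (p0=2, p1=5, p2=14, p3=8)
step 6: fire T5:  (p0=2, p1=5, p2=14, p3=8) → (p0=2, p1=5, p2=15, p3=8)
step 7: fire T5:  (p0=2, p1=5, p2=15, p3=8) → (p0=2, p1=5, p2=16, p3=8)

(p0=2, p1=5, p2=16, p3=8)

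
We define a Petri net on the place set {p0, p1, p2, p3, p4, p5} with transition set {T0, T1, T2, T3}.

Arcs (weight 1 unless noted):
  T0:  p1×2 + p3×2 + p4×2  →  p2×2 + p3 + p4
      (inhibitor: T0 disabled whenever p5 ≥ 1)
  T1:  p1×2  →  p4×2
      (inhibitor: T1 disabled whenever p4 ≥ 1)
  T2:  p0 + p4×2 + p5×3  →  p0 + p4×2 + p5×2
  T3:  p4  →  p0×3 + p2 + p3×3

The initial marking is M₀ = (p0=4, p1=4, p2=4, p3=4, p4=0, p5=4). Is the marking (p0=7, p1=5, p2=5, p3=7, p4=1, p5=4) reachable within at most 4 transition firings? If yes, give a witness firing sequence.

depth 0: 1 marking
depth 1: 2 markings reached so far
depth 2: 4 markings reached so far
depth 3: 7 markings reached so far
depth 4: 10 markings reached so far
target is not among the 10 markings reachable within 4 steps

NO — not reachable within 4 firings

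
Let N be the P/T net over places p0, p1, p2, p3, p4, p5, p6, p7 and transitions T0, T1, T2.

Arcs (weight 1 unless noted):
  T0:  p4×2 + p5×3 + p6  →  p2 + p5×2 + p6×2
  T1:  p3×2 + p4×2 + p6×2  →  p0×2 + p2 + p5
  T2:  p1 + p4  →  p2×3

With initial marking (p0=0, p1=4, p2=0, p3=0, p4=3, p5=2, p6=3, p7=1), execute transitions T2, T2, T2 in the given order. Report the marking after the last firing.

step 1: fire T2:  (p0=0, p1=4, p2=0, p3=0, p4=3, p5=2, p6=3, p7=1) → (p0=0, p1=3, p2=3, p3=0, p4=2, p5=2, p6=3, p7=1)
step 2: fire T2:  (p0=0, p1=3, p2=3, p3=0, p4=2, p5=2, p6=3, p7=1) → (p0=0, p1=2, p2=6, p3=0, p4=1, p5=2, p6=3, p7=1)
step 3: fire T2:  (p0=0, p1=2, p2=6, p3=0, p4=1, p5=2, p6=3, p7=1) → (p0=0, p1=1, p2=9, p3=0, p4=0, p5=2, p6=3, p7=1)

(p0=0, p1=1, p2=9, p3=0, p4=0, p5=2, p6=3, p7=1)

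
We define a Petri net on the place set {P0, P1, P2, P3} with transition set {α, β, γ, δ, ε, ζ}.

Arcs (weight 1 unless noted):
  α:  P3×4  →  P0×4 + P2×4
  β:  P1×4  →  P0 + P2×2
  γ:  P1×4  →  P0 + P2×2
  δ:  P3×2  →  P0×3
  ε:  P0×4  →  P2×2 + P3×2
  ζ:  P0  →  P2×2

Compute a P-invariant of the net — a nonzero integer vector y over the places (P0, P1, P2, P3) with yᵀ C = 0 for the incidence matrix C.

Incidence matrix C (rows=places, cols=transitions):
        α    β    γ    δ    ε    ζ
   P0   4    1    1    3   -4   -1
   P1   0   -4   -4    0    0    0
   P2   4    2    2    0    2    2
   P3  -4    0    0   -2    2    0

Candidate y = [2, 1, 1, 3]; check y·C column-wise:
  col α: 2·4 + 1·0 + 1·4 + 3·-4 = 0
  col β: 2·1 + 1·-4 + 1·2 + 3·0 = 0
  col γ: 2·1 + 1·-4 + 1·2 + 3·0 = 0
  col δ: 2·3 + 1·0 + 1·0 + 3·-2 = 0
  col ε: 2·-4 + 1·0 + 1·2 + 3·2 = 0
  col ζ: 2·-1 + 1·0 + 1·2 + 3·0 = 0

y = (P0:2, P1:1, P2:1, P3:3)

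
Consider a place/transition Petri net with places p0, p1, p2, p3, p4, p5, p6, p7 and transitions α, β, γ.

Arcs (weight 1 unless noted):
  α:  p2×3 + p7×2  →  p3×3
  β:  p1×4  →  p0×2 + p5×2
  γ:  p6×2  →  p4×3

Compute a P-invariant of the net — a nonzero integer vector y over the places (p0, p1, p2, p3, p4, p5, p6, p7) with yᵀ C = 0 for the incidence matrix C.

Incidence matrix C (rows=places, cols=transitions):
        α    β    γ
   p0   0    2    0
   p1   0   -4    0
   p2  -3    0    0
   p3   3    0    0
   p4   0    0    3
   p5   0    2    0
   p6   0    0   -2
   p7  -2    0    0

Candidate y = [2, 1, 0, 0, 0, 0, 0, 0]; check y·C column-wise:
  col α: 2·0 + 1·0 + 0·-3 + 0·3 + 0·-2 = 0
  col β: 2·2 + 1·-4 + 0·2 = 0
  col γ: 2·0 + 1·0 + 0·3 + 0·-2 = 0

y = (p0:2, p1:1, p2:0, p3:0, p4:0, p5:0, p6:0, p7:0)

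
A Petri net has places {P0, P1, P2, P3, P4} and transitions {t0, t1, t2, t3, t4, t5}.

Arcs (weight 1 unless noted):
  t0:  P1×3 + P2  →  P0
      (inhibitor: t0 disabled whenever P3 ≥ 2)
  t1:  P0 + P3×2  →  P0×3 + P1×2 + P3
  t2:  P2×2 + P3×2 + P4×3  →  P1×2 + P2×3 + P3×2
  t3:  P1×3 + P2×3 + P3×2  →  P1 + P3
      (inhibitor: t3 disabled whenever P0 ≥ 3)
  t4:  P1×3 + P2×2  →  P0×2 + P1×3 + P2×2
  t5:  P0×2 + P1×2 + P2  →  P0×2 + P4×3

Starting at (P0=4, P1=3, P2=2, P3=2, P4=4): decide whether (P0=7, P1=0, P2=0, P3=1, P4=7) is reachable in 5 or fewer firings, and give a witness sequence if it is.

step 1: fire t1:  (P0=4, P1=3, P2=2, P3=2, P4=4) → (P0=6, P1=5, P2=2, P3=1, P4=4)
step 2: fire t0:  (P0=6, P1=5, P2=2, P3=1, P4=4) → (P0=7, P1=2, P2=1, P3=1, P4=4)
step 3: fire t5:  (P0=7, P1=2, P2=1, P3=1, P4=4) → (P0=7, P1=0, P2=0, P3=1, P4=7)

YES — reachable via ⟨t1, t0, t5⟩ (3 firings)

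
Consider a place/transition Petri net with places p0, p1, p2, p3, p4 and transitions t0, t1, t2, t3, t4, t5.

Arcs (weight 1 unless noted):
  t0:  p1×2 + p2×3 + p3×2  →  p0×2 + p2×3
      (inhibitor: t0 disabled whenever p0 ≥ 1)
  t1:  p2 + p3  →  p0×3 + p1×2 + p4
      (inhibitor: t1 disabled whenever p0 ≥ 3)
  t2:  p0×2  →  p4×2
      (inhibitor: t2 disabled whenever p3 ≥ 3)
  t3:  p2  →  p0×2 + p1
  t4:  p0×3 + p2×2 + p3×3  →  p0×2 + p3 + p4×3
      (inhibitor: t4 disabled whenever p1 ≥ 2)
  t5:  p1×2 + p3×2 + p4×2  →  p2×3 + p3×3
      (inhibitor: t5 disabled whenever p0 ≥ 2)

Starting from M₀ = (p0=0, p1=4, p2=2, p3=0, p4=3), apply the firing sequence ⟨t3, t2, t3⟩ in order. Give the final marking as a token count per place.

step 1: fire t3:  (p0=0, p1=4, p2=2, p3=0, p4=3) → (p0=2, p1=5, p2=1, p3=0, p4=3)
step 2: fire t2:  (p0=2, p1=5, p2=1, p3=0, p4=3) → (p0=0, p1=5, p2=1, p3=0, p4=5)
step 3: fire t3:  (p0=0, p1=5, p2=1, p3=0, p4=5) → (p0=2, p1=6, p2=0, p3=0, p4=5)

(p0=2, p1=6, p2=0, p3=0, p4=5)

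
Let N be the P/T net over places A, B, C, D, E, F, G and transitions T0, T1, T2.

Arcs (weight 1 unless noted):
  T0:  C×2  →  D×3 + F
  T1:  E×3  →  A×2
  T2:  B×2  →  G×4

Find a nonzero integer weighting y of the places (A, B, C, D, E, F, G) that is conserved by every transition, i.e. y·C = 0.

y = (A:0, B:0, C:3, D:2, E:0, F:0, G:0)

Incidence matrix C (rows=places, cols=transitions):
       T0   T1   T2
    A   0    2    0
    B   0    0   -2
    C  -2    0    0
    D   3    0    0
    E   0   -3    0
    F   1    0    0
    G   0    0    4

Candidate y = [0, 0, 3, 2, 0, 0, 0]; check y·C column-wise:
  col T0: 3·-2 + 2·3 + 0·1 = 0
  col T1: 0·2 + 3·0 + 2·0 + 0·-3 = 0
  col T2: 0·-2 + 3·0 + 2·0 + 0·4 = 0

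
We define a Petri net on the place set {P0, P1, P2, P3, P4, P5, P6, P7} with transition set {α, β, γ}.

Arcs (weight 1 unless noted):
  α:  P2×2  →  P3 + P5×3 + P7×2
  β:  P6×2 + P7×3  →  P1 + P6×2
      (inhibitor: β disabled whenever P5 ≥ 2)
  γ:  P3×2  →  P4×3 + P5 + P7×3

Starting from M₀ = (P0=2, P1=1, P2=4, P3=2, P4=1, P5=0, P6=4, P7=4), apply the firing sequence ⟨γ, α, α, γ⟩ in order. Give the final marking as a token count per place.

(P0=2, P1=1, P2=0, P3=0, P4=7, P5=8, P6=4, P7=14)

step 1: fire γ:  (P0=2, P1=1, P2=4, P3=2, P4=1, P5=0, P6=4, P7=4) → (P0=2, P1=1, P2=4, P3=0, P4=4, P5=1, P6=4, P7=7)
step 2: fire α:  (P0=2, P1=1, P2=4, P3=0, P4=4, P5=1, P6=4, P7=7) → (P0=2, P1=1, P2=2, P3=1, P4=4, P5=4, P6=4, P7=9)
step 3: fire α:  (P0=2, P1=1, P2=2, P3=1, P4=4, P5=4, P6=4, P7=9) → (P0=2, P1=1, P2=0, P3=2, P4=4, P5=7, P6=4, P7=11)
step 4: fire γ:  (P0=2, P1=1, P2=0, P3=2, P4=4, P5=7, P6=4, P7=11) → (P0=2, P1=1, P2=0, P3=0, P4=7, P5=8, P6=4, P7=14)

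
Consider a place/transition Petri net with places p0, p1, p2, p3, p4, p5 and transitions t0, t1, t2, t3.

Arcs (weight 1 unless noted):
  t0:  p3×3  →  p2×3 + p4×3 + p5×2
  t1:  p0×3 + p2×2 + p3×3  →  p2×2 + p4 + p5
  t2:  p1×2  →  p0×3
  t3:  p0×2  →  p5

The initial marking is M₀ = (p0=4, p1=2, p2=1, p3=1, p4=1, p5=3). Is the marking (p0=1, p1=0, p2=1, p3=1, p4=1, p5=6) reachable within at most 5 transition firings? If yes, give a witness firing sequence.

step 1: fire t2:  (p0=4, p1=2, p2=1, p3=1, p4=1, p5=3) → (p0=7, p1=0, p2=1, p3=1, p4=1, p5=3)
step 2: fire t3:  (p0=7, p1=0, p2=1, p3=1, p4=1, p5=3) → (p0=5, p1=0, p2=1, p3=1, p4=1, p5=4)
step 3: fire t3:  (p0=5, p1=0, p2=1, p3=1, p4=1, p5=4) → (p0=3, p1=0, p2=1, p3=1, p4=1, p5=5)
step 4: fire t3:  (p0=3, p1=0, p2=1, p3=1, p4=1, p5=5) → (p0=1, p1=0, p2=1, p3=1, p4=1, p5=6)

YES — reachable via ⟨t2, t3, t3, t3⟩ (4 firings)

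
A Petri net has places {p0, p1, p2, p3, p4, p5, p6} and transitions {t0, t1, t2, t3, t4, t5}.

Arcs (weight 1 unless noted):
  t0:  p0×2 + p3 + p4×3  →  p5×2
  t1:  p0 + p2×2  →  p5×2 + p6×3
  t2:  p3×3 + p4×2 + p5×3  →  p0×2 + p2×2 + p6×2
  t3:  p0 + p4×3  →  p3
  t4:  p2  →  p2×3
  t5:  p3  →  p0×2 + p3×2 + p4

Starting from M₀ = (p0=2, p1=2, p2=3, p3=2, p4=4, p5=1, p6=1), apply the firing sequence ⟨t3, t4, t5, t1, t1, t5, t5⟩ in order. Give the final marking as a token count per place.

step 1: fire t3:  (p0=2, p1=2, p2=3, p3=2, p4=4, p5=1, p6=1) → (p0=1, p1=2, p2=3, p3=3, p4=1, p5=1, p6=1)
step 2: fire t4:  (p0=1, p1=2, p2=3, p3=3, p4=1, p5=1, p6=1) → (p0=1, p1=2, p2=5, p3=3, p4=1, p5=1, p6=1)
step 3: fire t5:  (p0=1, p1=2, p2=5, p3=3, p4=1, p5=1, p6=1) → (p0=3, p1=2, p2=5, p3=4, p4=2, p5=1, p6=1)
step 4: fire t1:  (p0=3, p1=2, p2=5, p3=4, p4=2, p5=1, p6=1) → (p0=2, p1=2, p2=3, p3=4, p4=2, p5=3, p6=4)
step 5: fire t1:  (p0=2, p1=2, p2=3, p3=4, p4=2, p5=3, p6=4) → (p0=1, p1=2, p2=1, p3=4, p4=2, p5=5, p6=7)
step 6: fire t5:  (p0=1, p1=2, p2=1, p3=4, p4=2, p5=5, p6=7) → (p0=3, p1=2, p2=1, p3=5, p4=3, p5=5, p6=7)
step 7: fire t5:  (p0=3, p1=2, p2=1, p3=5, p4=3, p5=5, p6=7) → (p0=5, p1=2, p2=1, p3=6, p4=4, p5=5, p6=7)

(p0=5, p1=2, p2=1, p3=6, p4=4, p5=5, p6=7)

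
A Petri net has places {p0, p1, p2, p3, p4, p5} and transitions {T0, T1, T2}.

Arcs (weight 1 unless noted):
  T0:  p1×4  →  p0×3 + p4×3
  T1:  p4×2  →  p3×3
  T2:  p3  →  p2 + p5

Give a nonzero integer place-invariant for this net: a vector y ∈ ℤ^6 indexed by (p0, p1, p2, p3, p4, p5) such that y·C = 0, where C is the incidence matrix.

Incidence matrix C (rows=places, cols=transitions):
       T0   T1   T2
   p0   3    0    0
   p1  -4    0    0
   p2   0    0    1
   p3   0    3   -1
   p4   3   -2    0
   p5   0    0    1

Candidate y = [4, 3, 0, 0, 0, 0]; check y·C column-wise:
  col T0: 4·3 + 3·-4 + 0·3 = 0
  col T1: 4·0 + 3·0 + 0·3 + 0·-2 = 0
  col T2: 4·0 + 3·0 + 0·1 + 0·-1 + 0·1 = 0

y = (p0:4, p1:3, p2:0, p3:0, p4:0, p5:0)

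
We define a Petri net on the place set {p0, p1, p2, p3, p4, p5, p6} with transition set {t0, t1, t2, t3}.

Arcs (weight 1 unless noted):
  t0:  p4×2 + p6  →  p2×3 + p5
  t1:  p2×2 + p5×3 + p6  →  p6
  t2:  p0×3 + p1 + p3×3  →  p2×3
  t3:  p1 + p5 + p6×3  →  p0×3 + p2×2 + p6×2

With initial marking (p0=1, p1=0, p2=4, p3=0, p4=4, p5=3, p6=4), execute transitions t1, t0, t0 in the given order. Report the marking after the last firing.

step 1: fire t1:  (p0=1, p1=0, p2=4, p3=0, p4=4, p5=3, p6=4) → (p0=1, p1=0, p2=2, p3=0, p4=4, p5=0, p6=4)
step 2: fire t0:  (p0=1, p1=0, p2=2, p3=0, p4=4, p5=0, p6=4) → (p0=1, p1=0, p2=5, p3=0, p4=2, p5=1, p6=3)
step 3: fire t0:  (p0=1, p1=0, p2=5, p3=0, p4=2, p5=1, p6=3) → (p0=1, p1=0, p2=8, p3=0, p4=0, p5=2, p6=2)

(p0=1, p1=0, p2=8, p3=0, p4=0, p5=2, p6=2)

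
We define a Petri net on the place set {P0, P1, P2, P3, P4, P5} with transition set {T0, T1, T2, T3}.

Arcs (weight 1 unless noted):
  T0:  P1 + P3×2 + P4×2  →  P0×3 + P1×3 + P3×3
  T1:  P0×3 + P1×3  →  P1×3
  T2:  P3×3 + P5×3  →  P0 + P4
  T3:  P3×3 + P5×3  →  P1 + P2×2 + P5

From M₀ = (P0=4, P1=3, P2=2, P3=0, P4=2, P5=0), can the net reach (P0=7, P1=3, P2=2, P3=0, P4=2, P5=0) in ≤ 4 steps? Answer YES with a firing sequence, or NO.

NO — not reachable within 4 firings

depth 0: 1 marking
depth 1: 2 markings reached so far
depth 2: 2 markings reached so far
(frontier empty at depth 2; search complete)
target is not among the 2 markings reachable within 4 steps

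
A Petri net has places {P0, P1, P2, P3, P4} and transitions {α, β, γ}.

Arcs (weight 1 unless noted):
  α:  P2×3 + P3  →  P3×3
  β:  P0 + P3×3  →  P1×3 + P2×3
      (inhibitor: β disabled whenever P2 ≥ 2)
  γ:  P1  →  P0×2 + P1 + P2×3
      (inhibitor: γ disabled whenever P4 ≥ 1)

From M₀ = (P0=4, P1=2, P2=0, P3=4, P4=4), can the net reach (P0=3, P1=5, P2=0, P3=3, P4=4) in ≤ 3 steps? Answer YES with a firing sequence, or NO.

step 1: fire β:  (P0=4, P1=2, P2=0, P3=4, P4=4) → (P0=3, P1=5, P2=3, P3=1, P4=4)
step 2: fire α:  (P0=3, P1=5, P2=3, P3=1, P4=4) → (P0=3, P1=5, P2=0, P3=3, P4=4)

YES — reachable via ⟨β, α⟩ (2 firings)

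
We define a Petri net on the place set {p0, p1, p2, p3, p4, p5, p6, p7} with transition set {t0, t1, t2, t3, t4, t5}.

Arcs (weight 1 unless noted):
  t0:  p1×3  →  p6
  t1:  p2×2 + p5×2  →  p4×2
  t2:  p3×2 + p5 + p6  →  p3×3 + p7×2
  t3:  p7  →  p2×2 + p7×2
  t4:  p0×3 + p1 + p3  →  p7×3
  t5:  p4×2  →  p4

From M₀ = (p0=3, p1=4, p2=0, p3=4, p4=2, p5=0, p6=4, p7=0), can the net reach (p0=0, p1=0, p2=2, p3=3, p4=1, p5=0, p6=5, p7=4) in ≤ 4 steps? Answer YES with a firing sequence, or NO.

YES — reachable via ⟨t0, t4, t3, t5⟩ (4 firings)

step 1: fire t0:  (p0=3, p1=4, p2=0, p3=4, p4=2, p5=0, p6=4, p7=0) → (p0=3, p1=1, p2=0, p3=4, p4=2, p5=0, p6=5, p7=0)
step 2: fire t4:  (p0=3, p1=1, p2=0, p3=4, p4=2, p5=0, p6=5, p7=0) → (p0=0, p1=0, p2=0, p3=3, p4=2, p5=0, p6=5, p7=3)
step 3: fire t3:  (p0=0, p1=0, p2=0, p3=3, p4=2, p5=0, p6=5, p7=3) → (p0=0, p1=0, p2=2, p3=3, p4=2, p5=0, p6=5, p7=4)
step 4: fire t5:  (p0=0, p1=0, p2=2, p3=3, p4=2, p5=0, p6=5, p7=4) → (p0=0, p1=0, p2=2, p3=3, p4=1, p5=0, p6=5, p7=4)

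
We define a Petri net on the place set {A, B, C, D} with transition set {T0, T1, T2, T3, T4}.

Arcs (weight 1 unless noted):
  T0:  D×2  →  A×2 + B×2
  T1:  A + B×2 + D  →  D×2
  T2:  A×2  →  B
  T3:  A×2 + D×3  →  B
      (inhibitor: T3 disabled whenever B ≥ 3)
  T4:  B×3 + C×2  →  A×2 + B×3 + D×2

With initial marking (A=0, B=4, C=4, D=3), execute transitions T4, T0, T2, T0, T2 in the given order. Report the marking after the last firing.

step 1: fire T4:  (A=0, B=4, C=4, D=3) → (A=2, B=4, C=2, D=5)
step 2: fire T0:  (A=2, B=4, C=2, D=5) → (A=4, B=6, C=2, D=3)
step 3: fire T2:  (A=4, B=6, C=2, D=3) → (A=2, B=7, C=2, D=3)
step 4: fire T0:  (A=2, B=7, C=2, D=3) → (A=4, B=9, C=2, D=1)
step 5: fire T2:  (A=4, B=9, C=2, D=1) → (A=2, B=10, C=2, D=1)

(A=2, B=10, C=2, D=1)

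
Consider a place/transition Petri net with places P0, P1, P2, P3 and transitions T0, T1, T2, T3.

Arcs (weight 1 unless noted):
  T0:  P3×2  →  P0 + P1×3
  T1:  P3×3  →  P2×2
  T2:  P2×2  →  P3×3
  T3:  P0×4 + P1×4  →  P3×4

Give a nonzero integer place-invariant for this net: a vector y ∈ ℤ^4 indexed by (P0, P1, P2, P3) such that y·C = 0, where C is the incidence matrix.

Incidence matrix C (rows=places, cols=transitions):
       T0   T1   T2   T3
   P0   1    0    0   -4
   P1   3    0    0   -4
   P2   0    2   -2    0
   P3  -2   -3    3    4

Candidate y = [1, 1, 3, 2]; check y·C column-wise:
  col T0: 1·1 + 1·3 + 3·0 + 2·-2 = 0
  col T1: 1·0 + 1·0 + 3·2 + 2·-3 = 0
  col T2: 1·0 + 1·0 + 3·-2 + 2·3 = 0
  col T3: 1·-4 + 1·-4 + 3·0 + 2·4 = 0

y = (P0:1, P1:1, P2:3, P3:2)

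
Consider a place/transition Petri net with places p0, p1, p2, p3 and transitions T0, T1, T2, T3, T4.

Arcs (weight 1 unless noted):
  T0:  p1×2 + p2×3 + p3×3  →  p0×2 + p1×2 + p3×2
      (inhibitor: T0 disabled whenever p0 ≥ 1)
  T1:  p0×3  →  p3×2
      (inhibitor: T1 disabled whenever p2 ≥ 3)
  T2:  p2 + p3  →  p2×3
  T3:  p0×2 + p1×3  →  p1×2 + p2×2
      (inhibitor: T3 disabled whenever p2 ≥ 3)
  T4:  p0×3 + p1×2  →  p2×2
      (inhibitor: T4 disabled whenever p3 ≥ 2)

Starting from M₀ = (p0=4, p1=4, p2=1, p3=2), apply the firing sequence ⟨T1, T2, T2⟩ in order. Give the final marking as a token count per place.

(p0=1, p1=4, p2=5, p3=2)

step 1: fire T1:  (p0=4, p1=4, p2=1, p3=2) → (p0=1, p1=4, p2=1, p3=4)
step 2: fire T2:  (p0=1, p1=4, p2=1, p3=4) → (p0=1, p1=4, p2=3, p3=3)
step 3: fire T2:  (p0=1, p1=4, p2=3, p3=3) → (p0=1, p1=4, p2=5, p3=2)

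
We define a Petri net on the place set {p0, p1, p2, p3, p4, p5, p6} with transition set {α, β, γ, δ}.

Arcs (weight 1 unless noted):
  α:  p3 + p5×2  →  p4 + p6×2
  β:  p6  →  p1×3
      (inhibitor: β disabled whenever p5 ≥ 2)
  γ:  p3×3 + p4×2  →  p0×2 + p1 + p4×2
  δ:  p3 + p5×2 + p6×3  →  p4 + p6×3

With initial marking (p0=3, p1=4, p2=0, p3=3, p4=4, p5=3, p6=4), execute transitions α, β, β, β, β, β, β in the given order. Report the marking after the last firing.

step 1: fire α:  (p0=3, p1=4, p2=0, p3=3, p4=4, p5=3, p6=4) → (p0=3, p1=4, p2=0, p3=2, p4=5, p5=1, p6=6)
step 2: fire β:  (p0=3, p1=4, p2=0, p3=2, p4=5, p5=1, p6=6) → (p0=3, p1=7, p2=0, p3=2, p4=5, p5=1, p6=5)
step 3: fire β:  (p0=3, p1=7, p2=0, p3=2, p4=5, p5=1, p6=5) → (p0=3, p1=10, p2=0, p3=2, p4=5, p5=1, p6=4)
step 4: fire β:  (p0=3, p1=10, p2=0, p3=2, p4=5, p5=1, p6=4) → (p0=3, p1=13, p2=0, p3=2, p4=5, p5=1, p6=3)
step 5: fire β:  (p0=3, p1=13, p2=0, p3=2, p4=5, p5=1, p6=3) → (p0=3, p1=16, p2=0, p3=2, p4=5, p5=1, p6=2)
step 6: fire β:  (p0=3, p1=16, p2=0, p3=2, p4=5, p5=1, p6=2) → (p0=3, p1=19, p2=0, p3=2, p4=5, p5=1, p6=1)
step 7: fire β:  (p0=3, p1=19, p2=0, p3=2, p4=5, p5=1, p6=1) → (p0=3, p1=22, p2=0, p3=2, p4=5, p5=1, p6=0)

(p0=3, p1=22, p2=0, p3=2, p4=5, p5=1, p6=0)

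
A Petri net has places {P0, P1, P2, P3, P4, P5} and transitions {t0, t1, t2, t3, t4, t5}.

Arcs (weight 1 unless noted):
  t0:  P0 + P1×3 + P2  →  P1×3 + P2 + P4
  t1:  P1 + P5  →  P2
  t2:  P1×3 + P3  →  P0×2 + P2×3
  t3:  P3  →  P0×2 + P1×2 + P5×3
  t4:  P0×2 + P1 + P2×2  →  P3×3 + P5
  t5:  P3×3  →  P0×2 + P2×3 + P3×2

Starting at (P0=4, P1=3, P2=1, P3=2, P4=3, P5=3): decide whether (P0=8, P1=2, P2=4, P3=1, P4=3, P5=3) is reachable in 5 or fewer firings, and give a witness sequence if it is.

depth 0: 1 marking
depth 1: 5 markings reached so far
depth 2: 14 markings reached so far
depth 3: 31 markings reached so far
depth 4: 61 markings reached so far
depth 5: 108 markings reached so far
target is not among the 108 markings reachable within 5 steps

NO — not reachable within 5 firings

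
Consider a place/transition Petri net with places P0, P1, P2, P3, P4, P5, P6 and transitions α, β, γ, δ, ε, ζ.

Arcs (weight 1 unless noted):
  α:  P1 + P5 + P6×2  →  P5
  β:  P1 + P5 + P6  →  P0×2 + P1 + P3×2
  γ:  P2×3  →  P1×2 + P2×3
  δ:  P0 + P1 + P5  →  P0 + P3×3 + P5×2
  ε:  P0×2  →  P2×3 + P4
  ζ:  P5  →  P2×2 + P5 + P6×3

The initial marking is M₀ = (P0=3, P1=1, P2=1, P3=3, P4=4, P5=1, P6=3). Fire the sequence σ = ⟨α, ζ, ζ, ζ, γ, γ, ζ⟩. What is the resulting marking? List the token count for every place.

step 1: fire α:  (P0=3, P1=1, P2=1, P3=3, P4=4, P5=1, P6=3) → (P0=3, P1=0, P2=1, P3=3, P4=4, P5=1, P6=1)
step 2: fire ζ:  (P0=3, P1=0, P2=1, P3=3, P4=4, P5=1, P6=1) → (P0=3, P1=0, P2=3, P3=3, P4=4, P5=1, P6=4)
step 3: fire ζ:  (P0=3, P1=0, P2=3, P3=3, P4=4, P5=1, P6=4) → (P0=3, P1=0, P2=5, P3=3, P4=4, P5=1, P6=7)
step 4: fire ζ:  (P0=3, P1=0, P2=5, P3=3, P4=4, P5=1, P6=7) → (P0=3, P1=0, P2=7, P3=3, P4=4, P5=1, P6=10)
step 5: fire γ:  (P0=3, P1=0, P2=7, P3=3, P4=4, P5=1, P6=10) → (P0=3, P1=2, P2=7, P3=3, P4=4, P5=1, P6=10)
step 6: fire γ:  (P0=3, P1=2, P2=7, P3=3, P4=4, P5=1, P6=10) → (P0=3, P1=4, P2=7, P3=3, P4=4, P5=1, P6=10)
step 7: fire ζ:  (P0=3, P1=4, P2=7, P3=3, P4=4, P5=1, P6=10) → (P0=3, P1=4, P2=9, P3=3, P4=4, P5=1, P6=13)

(P0=3, P1=4, P2=9, P3=3, P4=4, P5=1, P6=13)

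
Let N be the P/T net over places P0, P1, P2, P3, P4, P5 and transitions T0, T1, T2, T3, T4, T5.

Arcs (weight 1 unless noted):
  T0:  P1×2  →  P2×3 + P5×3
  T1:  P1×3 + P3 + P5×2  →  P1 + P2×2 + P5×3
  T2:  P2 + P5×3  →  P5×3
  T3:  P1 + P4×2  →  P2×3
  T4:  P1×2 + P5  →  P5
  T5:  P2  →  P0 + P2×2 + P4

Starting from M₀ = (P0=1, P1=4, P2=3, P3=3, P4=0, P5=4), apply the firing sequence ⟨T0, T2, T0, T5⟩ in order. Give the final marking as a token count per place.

step 1: fire T0:  (P0=1, P1=4, P2=3, P3=3, P4=0, P5=4) → (P0=1, P1=2, P2=6, P3=3, P4=0, P5=7)
step 2: fire T2:  (P0=1, P1=2, P2=6, P3=3, P4=0, P5=7) → (P0=1, P1=2, P2=5, P3=3, P4=0, P5=7)
step 3: fire T0:  (P0=1, P1=2, P2=5, P3=3, P4=0, P5=7) → (P0=1, P1=0, P2=8, P3=3, P4=0, P5=10)
step 4: fire T5:  (P0=1, P1=0, P2=8, P3=3, P4=0, P5=10) → (P0=2, P1=0, P2=9, P3=3, P4=1, P5=10)

(P0=2, P1=0, P2=9, P3=3, P4=1, P5=10)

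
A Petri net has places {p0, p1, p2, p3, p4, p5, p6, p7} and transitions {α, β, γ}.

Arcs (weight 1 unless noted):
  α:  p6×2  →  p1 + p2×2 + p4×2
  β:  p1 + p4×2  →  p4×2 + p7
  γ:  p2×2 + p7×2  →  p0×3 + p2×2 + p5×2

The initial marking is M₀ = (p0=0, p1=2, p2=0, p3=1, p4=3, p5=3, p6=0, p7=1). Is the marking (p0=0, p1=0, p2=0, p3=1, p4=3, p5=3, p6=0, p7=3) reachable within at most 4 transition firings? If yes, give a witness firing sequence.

step 1: fire β:  (p0=0, p1=2, p2=0, p3=1, p4=3, p5=3, p6=0, p7=1) → (p0=0, p1=1, p2=0, p3=1, p4=3, p5=3, p6=0, p7=2)
step 2: fire β:  (p0=0, p1=1, p2=0, p3=1, p4=3, p5=3, p6=0, p7=2) → (p0=0, p1=0, p2=0, p3=1, p4=3, p5=3, p6=0, p7=3)

YES — reachable via ⟨β, β⟩ (2 firings)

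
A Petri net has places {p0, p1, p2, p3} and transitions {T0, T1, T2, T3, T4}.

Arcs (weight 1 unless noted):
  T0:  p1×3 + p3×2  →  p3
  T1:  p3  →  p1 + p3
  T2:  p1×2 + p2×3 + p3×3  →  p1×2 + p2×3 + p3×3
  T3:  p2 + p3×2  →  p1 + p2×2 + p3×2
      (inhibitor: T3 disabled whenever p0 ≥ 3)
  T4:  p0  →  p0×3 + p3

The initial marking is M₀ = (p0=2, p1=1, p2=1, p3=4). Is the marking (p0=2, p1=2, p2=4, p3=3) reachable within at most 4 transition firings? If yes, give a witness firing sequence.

NO — not reachable within 4 firings

depth 0: 1 marking
depth 1: 4 markings reached so far
depth 2: 10 markings reached so far
depth 3: 23 markings reached so far
depth 4: 45 markings reached so far
target is not among the 45 markings reachable within 4 steps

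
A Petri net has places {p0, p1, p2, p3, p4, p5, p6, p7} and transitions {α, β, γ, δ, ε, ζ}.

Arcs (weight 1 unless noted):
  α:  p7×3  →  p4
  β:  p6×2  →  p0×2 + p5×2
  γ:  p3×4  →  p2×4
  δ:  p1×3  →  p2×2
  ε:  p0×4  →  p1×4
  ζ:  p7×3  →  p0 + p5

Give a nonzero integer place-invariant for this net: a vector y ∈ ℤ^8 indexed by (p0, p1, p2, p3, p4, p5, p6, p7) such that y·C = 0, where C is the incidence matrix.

y = (p0:2, p1:2, p2:3, p3:3, p4:0, p5:-2, p6:0, p7:0)

Incidence matrix C (rows=places, cols=transitions):
        α    β    γ    δ    ε    ζ
   p0   0    2    0    0   -4    1
   p1   0    0    0   -3    4    0
   p2   0    0    4    2    0    0
   p3   0    0   -4    0    0    0
   p4   1    0    0    0    0    0
   p5   0    2    0    0    0    1
   p6   0   -2    0    0    0    0
   p7  -3    0    0    0    0   -3

Candidate y = [2, 2, 3, 3, 0, -2, 0, 0]; check y·C column-wise:
  col α: 2·0 + 2·0 + 3·0 + 3·0 + 0·1 + -2·0 + 0·-3 = 0
  col β: 2·2 + 2·0 + 3·0 + 3·0 + -2·2 + 0·-2 = 0
  col γ: 2·0 + 2·0 + 3·4 + 3·-4 + -2·0 = 0
  col δ: 2·0 + 2·-3 + 3·2 + 3·0 + -2·0 = 0
  col ε: 2·-4 + 2·4 + 3·0 + 3·0 + -2·0 = 0
  col ζ: 2·1 + 2·0 + 3·0 + 3·0 + -2·1 + 0·-3 = 0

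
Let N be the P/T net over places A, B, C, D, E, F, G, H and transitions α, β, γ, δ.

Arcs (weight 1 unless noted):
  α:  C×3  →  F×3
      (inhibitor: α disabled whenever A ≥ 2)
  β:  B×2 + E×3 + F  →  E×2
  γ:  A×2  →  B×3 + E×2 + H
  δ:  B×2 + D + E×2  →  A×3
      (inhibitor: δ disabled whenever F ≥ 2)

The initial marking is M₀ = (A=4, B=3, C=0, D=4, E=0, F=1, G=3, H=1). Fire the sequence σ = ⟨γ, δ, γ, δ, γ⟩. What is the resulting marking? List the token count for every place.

(A=4, B=8, C=0, D=2, E=2, F=1, G=3, H=4)

step 1: fire γ:  (A=4, B=3, C=0, D=4, E=0, F=1, G=3, H=1) → (A=2, B=6, C=0, D=4, E=2, F=1, G=3, H=2)
step 2: fire δ:  (A=2, B=6, C=0, D=4, E=2, F=1, G=3, H=2) → (A=5, B=4, C=0, D=3, E=0, F=1, G=3, H=2)
step 3: fire γ:  (A=5, B=4, C=0, D=3, E=0, F=1, G=3, H=2) → (A=3, B=7, C=0, D=3, E=2, F=1, G=3, H=3)
step 4: fire δ:  (A=3, B=7, C=0, D=3, E=2, F=1, G=3, H=3) → (A=6, B=5, C=0, D=2, E=0, F=1, G=3, H=3)
step 5: fire γ:  (A=6, B=5, C=0, D=2, E=0, F=1, G=3, H=3) → (A=4, B=8, C=0, D=2, E=2, F=1, G=3, H=4)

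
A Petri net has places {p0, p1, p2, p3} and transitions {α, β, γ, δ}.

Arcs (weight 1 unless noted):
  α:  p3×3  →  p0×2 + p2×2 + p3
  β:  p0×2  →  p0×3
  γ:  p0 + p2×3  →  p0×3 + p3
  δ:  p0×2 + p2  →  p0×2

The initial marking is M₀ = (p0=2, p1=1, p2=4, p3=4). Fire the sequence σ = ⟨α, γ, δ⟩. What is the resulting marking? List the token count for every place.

(p0=6, p1=1, p2=2, p3=3)

step 1: fire α:  (p0=2, p1=1, p2=4, p3=4) → (p0=4, p1=1, p2=6, p3=2)
step 2: fire γ:  (p0=4, p1=1, p2=6, p3=2) → (p0=6, p1=1, p2=3, p3=3)
step 3: fire δ:  (p0=6, p1=1, p2=3, p3=3) → (p0=6, p1=1, p2=2, p3=3)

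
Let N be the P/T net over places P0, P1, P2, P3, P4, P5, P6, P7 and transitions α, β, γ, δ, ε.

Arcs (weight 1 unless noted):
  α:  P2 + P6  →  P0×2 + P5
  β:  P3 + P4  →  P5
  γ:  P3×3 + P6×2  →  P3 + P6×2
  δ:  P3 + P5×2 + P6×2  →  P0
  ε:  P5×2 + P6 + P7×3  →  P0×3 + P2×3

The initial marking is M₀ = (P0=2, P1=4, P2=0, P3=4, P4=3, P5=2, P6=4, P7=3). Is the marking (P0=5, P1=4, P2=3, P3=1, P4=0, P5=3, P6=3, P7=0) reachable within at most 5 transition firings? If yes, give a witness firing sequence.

step 1: fire β:  (P0=2, P1=4, P2=0, P3=4, P4=3, P5=2, P6=4, P7=3) → (P0=2, P1=4, P2=0, P3=3, P4=2, P5=3, P6=4, P7=3)
step 2: fire β:  (P0=2, P1=4, P2=0, P3=3, P4=2, P5=3, P6=4, P7=3) → (P0=2, P1=4, P2=0, P3=2, P4=1, P5=4, P6=4, P7=3)
step 3: fire β:  (P0=2, P1=4, P2=0, P3=2, P4=1, P5=4, P6=4, P7=3) → (P0=2, P1=4, P2=0, P3=1, P4=0, P5=5, P6=4, P7=3)
step 4: fire ε:  (P0=2, P1=4, P2=0, P3=1, P4=0, P5=5, P6=4, P7=3) → (P0=5, P1=4, P2=3, P3=1, P4=0, P5=3, P6=3, P7=0)

YES — reachable via ⟨β, β, β, ε⟩ (4 firings)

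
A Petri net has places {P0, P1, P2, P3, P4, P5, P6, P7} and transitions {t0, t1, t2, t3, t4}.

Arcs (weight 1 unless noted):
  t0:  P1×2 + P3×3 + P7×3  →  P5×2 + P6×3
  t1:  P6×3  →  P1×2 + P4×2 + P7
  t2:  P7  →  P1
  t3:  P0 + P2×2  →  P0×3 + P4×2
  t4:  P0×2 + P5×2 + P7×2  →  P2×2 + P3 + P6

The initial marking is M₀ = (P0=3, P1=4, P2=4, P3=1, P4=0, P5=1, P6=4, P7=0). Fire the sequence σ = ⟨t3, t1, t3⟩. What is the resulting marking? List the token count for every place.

step 1: fire t3:  (P0=3, P1=4, P2=4, P3=1, P4=0, P5=1, P6=4, P7=0) → (P0=5, P1=4, P2=2, P3=1, P4=2, P5=1, P6=4, P7=0)
step 2: fire t1:  (P0=5, P1=4, P2=2, P3=1, P4=2, P5=1, P6=4, P7=0) → (P0=5, P1=6, P2=2, P3=1, P4=4, P5=1, P6=1, P7=1)
step 3: fire t3:  (P0=5, P1=6, P2=2, P3=1, P4=4, P5=1, P6=1, P7=1) → (P0=7, P1=6, P2=0, P3=1, P4=6, P5=1, P6=1, P7=1)

(P0=7, P1=6, P2=0, P3=1, P4=6, P5=1, P6=1, P7=1)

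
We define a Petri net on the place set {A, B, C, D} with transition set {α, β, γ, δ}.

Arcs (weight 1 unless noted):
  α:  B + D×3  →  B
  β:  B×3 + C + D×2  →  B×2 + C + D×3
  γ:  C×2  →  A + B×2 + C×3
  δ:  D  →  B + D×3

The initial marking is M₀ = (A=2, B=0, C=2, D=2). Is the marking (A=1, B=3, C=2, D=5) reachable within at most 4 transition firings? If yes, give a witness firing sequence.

NO — not reachable within 4 firings

depth 0: 1 marking
depth 1: 3 markings reached so far
depth 2: 7 markings reached so far
depth 3: 15 markings reached so far
depth 4: 30 markings reached so far
target is not among the 30 markings reachable within 4 steps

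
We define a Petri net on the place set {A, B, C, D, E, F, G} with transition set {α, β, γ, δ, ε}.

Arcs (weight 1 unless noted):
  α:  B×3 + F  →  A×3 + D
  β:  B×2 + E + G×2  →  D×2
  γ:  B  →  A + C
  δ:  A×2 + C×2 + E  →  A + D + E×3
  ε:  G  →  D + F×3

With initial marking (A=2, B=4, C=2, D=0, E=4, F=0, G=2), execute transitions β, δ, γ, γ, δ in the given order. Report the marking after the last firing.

(A=2, B=0, C=0, D=4, E=7, F=0, G=0)

step 1: fire β:  (A=2, B=4, C=2, D=0, E=4, F=0, G=2) → (A=2, B=2, C=2, D=2, E=3, F=0, G=0)
step 2: fire δ:  (A=2, B=2, C=2, D=2, E=3, F=0, G=0) → (A=1, B=2, C=0, D=3, E=5, F=0, G=0)
step 3: fire γ:  (A=1, B=2, C=0, D=3, E=5, F=0, G=0) → (A=2, B=1, C=1, D=3, E=5, F=0, G=0)
step 4: fire γ:  (A=2, B=1, C=1, D=3, E=5, F=0, G=0) → (A=3, B=0, C=2, D=3, E=5, F=0, G=0)
step 5: fire δ:  (A=3, B=0, C=2, D=3, E=5, F=0, G=0) → (A=2, B=0, C=0, D=4, E=7, F=0, G=0)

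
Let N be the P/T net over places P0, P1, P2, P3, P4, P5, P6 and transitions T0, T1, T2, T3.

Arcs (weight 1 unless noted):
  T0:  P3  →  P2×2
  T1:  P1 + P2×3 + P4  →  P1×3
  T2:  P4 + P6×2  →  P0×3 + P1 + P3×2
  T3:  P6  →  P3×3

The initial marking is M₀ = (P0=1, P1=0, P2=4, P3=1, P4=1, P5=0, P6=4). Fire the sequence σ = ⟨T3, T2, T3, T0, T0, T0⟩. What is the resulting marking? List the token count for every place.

step 1: fire T3:  (P0=1, P1=0, P2=4, P3=1, P4=1, P5=0, P6=4) → (P0=1, P1=0, P2=4, P3=4, P4=1, P5=0, P6=3)
step 2: fire T2:  (P0=1, P1=0, P2=4, P3=4, P4=1, P5=0, P6=3) → (P0=4, P1=1, P2=4, P3=6, P4=0, P5=0, P6=1)
step 3: fire T3:  (P0=4, P1=1, P2=4, P3=6, P4=0, P5=0, P6=1) → (P0=4, P1=1, P2=4, P3=9, P4=0, P5=0, P6=0)
step 4: fire T0:  (P0=4, P1=1, P2=4, P3=9, P4=0, P5=0, P6=0) → (P0=4, P1=1, P2=6, P3=8, P4=0, P5=0, P6=0)
step 5: fire T0:  (P0=4, P1=1, P2=6, P3=8, P4=0, P5=0, P6=0) → (P0=4, P1=1, P2=8, P3=7, P4=0, P5=0, P6=0)
step 6: fire T0:  (P0=4, P1=1, P2=8, P3=7, P4=0, P5=0, P6=0) → (P0=4, P1=1, P2=10, P3=6, P4=0, P5=0, P6=0)

(P0=4, P1=1, P2=10, P3=6, P4=0, P5=0, P6=0)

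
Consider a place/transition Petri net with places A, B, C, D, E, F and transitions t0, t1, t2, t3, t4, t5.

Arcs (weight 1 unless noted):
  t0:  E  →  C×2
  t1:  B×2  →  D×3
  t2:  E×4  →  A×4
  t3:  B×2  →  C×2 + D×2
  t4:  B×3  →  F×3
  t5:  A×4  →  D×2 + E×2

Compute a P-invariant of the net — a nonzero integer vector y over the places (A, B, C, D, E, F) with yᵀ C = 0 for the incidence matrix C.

y = (A:2, B:3, C:1, D:2, E:2, F:3)

Incidence matrix C (rows=places, cols=transitions):
       t0   t1   t2   t3   t4   t5
    A   0    0    4    0    0   -4
    B   0   -2    0   -2   -3    0
    C   2    0    0    2    0    0
    D   0    3    0    2    0    2
    E  -1    0   -4    0    0    2
    F   0    0    0    0    3    0

Candidate y = [2, 3, 1, 2, 2, 3]; check y·C column-wise:
  col t0: 2·0 + 3·0 + 1·2 + 2·0 + 2·-1 + 3·0 = 0
  col t1: 2·0 + 3·-2 + 1·0 + 2·3 + 2·0 + 3·0 = 0
  col t2: 2·4 + 3·0 + 1·0 + 2·0 + 2·-4 + 3·0 = 0
  col t3: 2·0 + 3·-2 + 1·2 + 2·2 + 2·0 + 3·0 = 0
  col t4: 2·0 + 3·-3 + 1·0 + 2·0 + 2·0 + 3·3 = 0
  col t5: 2·-4 + 3·0 + 1·0 + 2·2 + 2·2 + 3·0 = 0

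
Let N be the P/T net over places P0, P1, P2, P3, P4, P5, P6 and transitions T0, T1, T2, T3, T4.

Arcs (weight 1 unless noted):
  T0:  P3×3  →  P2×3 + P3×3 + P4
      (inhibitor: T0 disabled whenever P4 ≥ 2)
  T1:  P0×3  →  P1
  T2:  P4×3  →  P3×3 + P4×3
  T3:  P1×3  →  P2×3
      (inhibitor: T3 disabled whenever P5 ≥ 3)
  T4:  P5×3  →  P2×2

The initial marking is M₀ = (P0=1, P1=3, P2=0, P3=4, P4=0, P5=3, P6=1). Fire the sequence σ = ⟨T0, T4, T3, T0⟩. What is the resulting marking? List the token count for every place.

(P0=1, P1=0, P2=11, P3=4, P4=2, P5=0, P6=1)

step 1: fire T0:  (P0=1, P1=3, P2=0, P3=4, P4=0, P5=3, P6=1) → (P0=1, P1=3, P2=3, P3=4, P4=1, P5=3, P6=1)
step 2: fire T4:  (P0=1, P1=3, P2=3, P3=4, P4=1, P5=3, P6=1) → (P0=1, P1=3, P2=5, P3=4, P4=1, P5=0, P6=1)
step 3: fire T3:  (P0=1, P1=3, P2=5, P3=4, P4=1, P5=0, P6=1) → (P0=1, P1=0, P2=8, P3=4, P4=1, P5=0, P6=1)
step 4: fire T0:  (P0=1, P1=0, P2=8, P3=4, P4=1, P5=0, P6=1) → (P0=1, P1=0, P2=11, P3=4, P4=2, P5=0, P6=1)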